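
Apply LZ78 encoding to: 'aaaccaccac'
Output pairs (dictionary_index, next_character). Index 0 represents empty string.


LZ78 encoding steps:
Dictionary: {0: ''}
Step 1: w='' (idx 0), next='a' -> output (0, 'a'), add 'a' as idx 1
Step 2: w='a' (idx 1), next='a' -> output (1, 'a'), add 'aa' as idx 2
Step 3: w='' (idx 0), next='c' -> output (0, 'c'), add 'c' as idx 3
Step 4: w='c' (idx 3), next='a' -> output (3, 'a'), add 'ca' as idx 4
Step 5: w='c' (idx 3), next='c' -> output (3, 'c'), add 'cc' as idx 5
Step 6: w='a' (idx 1), next='c' -> output (1, 'c'), add 'ac' as idx 6


Encoded: [(0, 'a'), (1, 'a'), (0, 'c'), (3, 'a'), (3, 'c'), (1, 'c')]


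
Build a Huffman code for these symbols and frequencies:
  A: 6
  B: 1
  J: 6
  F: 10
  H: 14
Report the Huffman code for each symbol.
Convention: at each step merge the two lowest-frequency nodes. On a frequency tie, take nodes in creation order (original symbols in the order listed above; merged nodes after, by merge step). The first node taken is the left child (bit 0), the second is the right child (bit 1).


Huffman tree construction:
Step 1: Merge B(1) + A(6) = 7
Step 2: Merge J(6) + (B+A)(7) = 13
Step 3: Merge F(10) + (J+(B+A))(13) = 23
Step 4: Merge H(14) + (F+(J+(B+A)))(23) = 37
Read each symbol's code off the tree from the root (left child = 0, right child = 1).

Codes:
  A: 1111 (length 4)
  B: 1110 (length 4)
  J: 110 (length 3)
  F: 10 (length 2)
  H: 0 (length 1)
Average code length: 80/37 = 2.1622 bits/symbol


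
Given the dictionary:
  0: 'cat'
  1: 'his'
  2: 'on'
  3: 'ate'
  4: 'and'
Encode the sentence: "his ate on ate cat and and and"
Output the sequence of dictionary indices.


Look up each word in the dictionary:
  'his' -> 1
  'ate' -> 3
  'on' -> 2
  'ate' -> 3
  'cat' -> 0
  'and' -> 4
  'and' -> 4
  'and' -> 4

Encoded: [1, 3, 2, 3, 0, 4, 4, 4]


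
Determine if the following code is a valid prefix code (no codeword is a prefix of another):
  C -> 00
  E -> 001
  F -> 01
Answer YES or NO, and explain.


Checking each pair (does one codeword prefix another?):
  C='00' vs E='001': prefix -- VIOLATION

NO -- this is NOT a valid prefix code. C (00) is a prefix of E (001).


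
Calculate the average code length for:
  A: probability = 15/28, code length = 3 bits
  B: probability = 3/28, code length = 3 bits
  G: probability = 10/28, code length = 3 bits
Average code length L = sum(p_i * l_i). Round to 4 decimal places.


Weighted contributions p_i * l_i:
  A: (15/28) * 3 = 45/28
  B: (3/28) * 3 = 9/28
  G: (10/28) * 3 = 30/28
Sum = (45 + 9 + 30)/28 = 84/28

L = 84/28 = 3.0000 bits/symbol


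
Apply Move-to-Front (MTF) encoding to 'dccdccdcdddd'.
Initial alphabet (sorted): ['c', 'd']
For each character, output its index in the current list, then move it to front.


MTF encoding:
'd': index 1 in ['c', 'd'] -> ['d', 'c']
'c': index 1 in ['d', 'c'] -> ['c', 'd']
'c': index 0 in ['c', 'd'] -> ['c', 'd']
'd': index 1 in ['c', 'd'] -> ['d', 'c']
'c': index 1 in ['d', 'c'] -> ['c', 'd']
'c': index 0 in ['c', 'd'] -> ['c', 'd']
'd': index 1 in ['c', 'd'] -> ['d', 'c']
'c': index 1 in ['d', 'c'] -> ['c', 'd']
'd': index 1 in ['c', 'd'] -> ['d', 'c']
'd': index 0 in ['d', 'c'] -> ['d', 'c']
'd': index 0 in ['d', 'c'] -> ['d', 'c']
'd': index 0 in ['d', 'c'] -> ['d', 'c']


Output: [1, 1, 0, 1, 1, 0, 1, 1, 1, 0, 0, 0]


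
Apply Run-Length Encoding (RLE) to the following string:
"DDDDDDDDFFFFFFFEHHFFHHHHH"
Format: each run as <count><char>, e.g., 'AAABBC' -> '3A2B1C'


Scanning runs left to right:
  i=0: run of 'D' x 8 -> '8D'
  i=8: run of 'F' x 7 -> '7F'
  i=15: run of 'E' x 1 -> '1E'
  i=16: run of 'H' x 2 -> '2H'
  i=18: run of 'F' x 2 -> '2F'
  i=20: run of 'H' x 5 -> '5H'

RLE = 8D7F1E2H2F5H


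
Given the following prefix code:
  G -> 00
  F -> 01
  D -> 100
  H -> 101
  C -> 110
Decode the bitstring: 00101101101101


Decoding step by step:
Bits 00 -> G
Bits 101 -> H
Bits 101 -> H
Bits 101 -> H
Bits 101 -> H


Decoded message: GHHHH


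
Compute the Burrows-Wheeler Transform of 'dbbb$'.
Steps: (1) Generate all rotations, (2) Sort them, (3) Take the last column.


Rotations (sorted):
  0: $dbbb -> last char: b
  1: b$dbb -> last char: b
  2: bb$db -> last char: b
  3: bbb$d -> last char: d
  4: dbbb$ -> last char: $


BWT = bbbd$


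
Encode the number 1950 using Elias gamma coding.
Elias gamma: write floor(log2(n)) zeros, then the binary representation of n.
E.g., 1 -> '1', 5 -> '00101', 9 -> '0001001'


num_bits = floor(log2(1950)) + 1 = 11
leading_zeros = num_bits - 1 = 10
binary(1950) = 11110011110

Elias gamma(1950) = '0000000000' + '11110011110' = 000000000011110011110 (21 bits)


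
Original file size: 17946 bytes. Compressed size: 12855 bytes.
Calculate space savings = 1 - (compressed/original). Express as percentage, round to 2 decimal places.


ratio = compressed/original = 12855/17946 = 0.716316
savings = 1 - ratio = 1 - 0.716316 = 0.283684
as a percentage: 0.283684 * 100 = 28.37%

Space savings = 1 - 12855/17946 = 28.37%


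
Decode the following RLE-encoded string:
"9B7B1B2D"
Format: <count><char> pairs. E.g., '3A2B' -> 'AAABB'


Expanding each <count><char> pair:
  9B -> 'BBBBBBBBB'
  7B -> 'BBBBBBB'
  1B -> 'B'
  2D -> 'DD'

Decoded = BBBBBBBBBBBBBBBBBDD


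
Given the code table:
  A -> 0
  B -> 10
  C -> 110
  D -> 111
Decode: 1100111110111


Decoding:
110 -> C
0 -> A
111 -> D
110 -> C
111 -> D


Result: CADCD


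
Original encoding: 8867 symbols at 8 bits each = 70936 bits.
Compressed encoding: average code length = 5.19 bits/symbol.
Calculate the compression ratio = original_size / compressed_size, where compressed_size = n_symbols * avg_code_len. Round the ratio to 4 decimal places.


original_size = n_symbols * orig_bits = 8867 * 8 = 70936 bits
compressed_size = n_symbols * avg_code_len = 8867 * 5.19 = 46019.73 bits
ratio = original_size / compressed_size = 70936 / 46019.73 = 1.5414

Compression ratio = 1.5414


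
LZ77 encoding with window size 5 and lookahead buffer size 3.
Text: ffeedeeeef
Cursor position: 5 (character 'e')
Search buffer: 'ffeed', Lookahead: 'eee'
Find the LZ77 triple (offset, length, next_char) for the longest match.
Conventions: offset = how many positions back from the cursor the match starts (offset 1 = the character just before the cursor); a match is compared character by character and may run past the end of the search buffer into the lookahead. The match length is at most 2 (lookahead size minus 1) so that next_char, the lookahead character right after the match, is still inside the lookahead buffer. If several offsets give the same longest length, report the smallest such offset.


Try each offset into the search buffer:
  offset=1 (pos 4, char 'd'): match length 0
  offset=2 (pos 3, char 'e'): match length 1
  offset=3 (pos 2, char 'e'): match length 2
  offset=4 (pos 1, char 'f'): match length 0
  offset=5 (pos 0, char 'f'): match length 0
Longest match has length 2 at offset 3.
next_char = character at position 5 + 2 = 7 -> 'e'

Best match: offset=3, length=2 (matching 'ee' starting at position 2)
LZ77 triple: (3, 2, 'e')


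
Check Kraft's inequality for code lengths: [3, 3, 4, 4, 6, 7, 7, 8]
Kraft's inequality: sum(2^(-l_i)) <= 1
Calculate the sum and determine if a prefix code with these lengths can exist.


Sum = 2^(-3) + 2^(-3) + 2^(-4) + 2^(-4) + 2^(-6) + 2^(-7) + 2^(-7) + 2^(-8)
    = 0.125 + 0.125 + 0.0625 + 0.0625 + 0.015625 + 0.0078125 + 0.0078125 + 0.00390625
    = 105/256 = 0.41015625
Since 0.41015625 <= 1, Kraft's inequality IS satisfied.
A prefix code with these lengths CAN exist.

Kraft sum = 0.41015625. Satisfied.


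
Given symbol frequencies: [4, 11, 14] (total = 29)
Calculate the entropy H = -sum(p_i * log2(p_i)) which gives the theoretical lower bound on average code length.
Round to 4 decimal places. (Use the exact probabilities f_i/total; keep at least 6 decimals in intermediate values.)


Per-symbol terms -p_i * log2(p_i) with p_i = f_i/29:
  p = 4/29 = 0.137931: log2(p) = -2.857981, -p*log2(p) = 0.394204
  p = 11/29 = 0.379310: log2(p) = -1.398549, -p*log2(p) = 0.530484
  p = 14/29 = 0.482759: log2(p) = -1.050626, -p*log2(p) = 0.507199
H = 0.394204 + 0.530484 + 0.507199 = 1.431887

H = 1.4319 bits/symbol


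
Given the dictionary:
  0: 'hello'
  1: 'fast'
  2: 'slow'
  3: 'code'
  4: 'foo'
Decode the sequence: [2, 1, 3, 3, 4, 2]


Look up each index in the dictionary:
  2 -> 'slow'
  1 -> 'fast'
  3 -> 'code'
  3 -> 'code'
  4 -> 'foo'
  2 -> 'slow'

Decoded: "slow fast code code foo slow"


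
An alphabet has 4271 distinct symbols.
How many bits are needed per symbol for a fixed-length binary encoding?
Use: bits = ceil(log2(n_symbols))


log2(4271) = 12.0604
Bracket: 2^12 = 4096 < 4271 <= 2^13 = 8192
So ceil(log2(4271)) = 13

bits = ceil(log2(4271)) = ceil(12.0604) = 13 bits


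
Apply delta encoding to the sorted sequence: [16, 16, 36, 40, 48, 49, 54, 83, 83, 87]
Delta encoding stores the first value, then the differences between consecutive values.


First value: 16
Deltas:
  16 - 16 = 0
  36 - 16 = 20
  40 - 36 = 4
  48 - 40 = 8
  49 - 48 = 1
  54 - 49 = 5
  83 - 54 = 29
  83 - 83 = 0
  87 - 83 = 4


Delta encoded: [16, 0, 20, 4, 8, 1, 5, 29, 0, 4]


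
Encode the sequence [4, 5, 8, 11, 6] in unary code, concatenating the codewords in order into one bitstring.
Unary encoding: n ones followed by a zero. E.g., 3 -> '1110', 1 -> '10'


Encode each number as n ones followed by a terminating 0:
  4 -> 11110 (5 bits)
  5 -> 111110 (6 bits)
  8 -> 111111110 (9 bits)
  11 -> 111111111110 (12 bits)
  6 -> 1111110 (7 bits)
Total length = 5 + 6 + 9 + 12 + 7 = 39 bits.

Unary([4, 5, 8, 11, 6]) = 111101111101111111101111111111101111110 (39 bits)


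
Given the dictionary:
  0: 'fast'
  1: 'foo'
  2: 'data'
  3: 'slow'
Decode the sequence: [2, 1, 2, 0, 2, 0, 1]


Look up each index in the dictionary:
  2 -> 'data'
  1 -> 'foo'
  2 -> 'data'
  0 -> 'fast'
  2 -> 'data'
  0 -> 'fast'
  1 -> 'foo'

Decoded: "data foo data fast data fast foo"


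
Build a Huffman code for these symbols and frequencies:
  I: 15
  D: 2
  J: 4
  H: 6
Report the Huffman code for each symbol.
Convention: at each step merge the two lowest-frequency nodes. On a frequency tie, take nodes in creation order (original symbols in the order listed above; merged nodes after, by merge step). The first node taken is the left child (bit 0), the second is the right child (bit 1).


Huffman tree construction:
Step 1: Merge D(2) + J(4) = 6
Step 2: Merge H(6) + (D+J)(6) = 12
Step 3: Merge (H+(D+J))(12) + I(15) = 27
Read each symbol's code off the tree from the root (left child = 0, right child = 1).

Codes:
  I: 1 (length 1)
  D: 010 (length 3)
  J: 011 (length 3)
  H: 00 (length 2)
Average code length: 45/27 = 1.6667 bits/symbol


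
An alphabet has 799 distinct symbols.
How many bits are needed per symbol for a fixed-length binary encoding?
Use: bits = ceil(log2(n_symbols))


log2(799) = 9.6421
Bracket: 2^9 = 512 < 799 <= 2^10 = 1024
So ceil(log2(799)) = 10

bits = ceil(log2(799)) = ceil(9.6421) = 10 bits


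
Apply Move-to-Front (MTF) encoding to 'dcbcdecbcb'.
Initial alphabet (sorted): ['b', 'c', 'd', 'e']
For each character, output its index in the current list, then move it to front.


MTF encoding:
'd': index 2 in ['b', 'c', 'd', 'e'] -> ['d', 'b', 'c', 'e']
'c': index 2 in ['d', 'b', 'c', 'e'] -> ['c', 'd', 'b', 'e']
'b': index 2 in ['c', 'd', 'b', 'e'] -> ['b', 'c', 'd', 'e']
'c': index 1 in ['b', 'c', 'd', 'e'] -> ['c', 'b', 'd', 'e']
'd': index 2 in ['c', 'b', 'd', 'e'] -> ['d', 'c', 'b', 'e']
'e': index 3 in ['d', 'c', 'b', 'e'] -> ['e', 'd', 'c', 'b']
'c': index 2 in ['e', 'd', 'c', 'b'] -> ['c', 'e', 'd', 'b']
'b': index 3 in ['c', 'e', 'd', 'b'] -> ['b', 'c', 'e', 'd']
'c': index 1 in ['b', 'c', 'e', 'd'] -> ['c', 'b', 'e', 'd']
'b': index 1 in ['c', 'b', 'e', 'd'] -> ['b', 'c', 'e', 'd']


Output: [2, 2, 2, 1, 2, 3, 2, 3, 1, 1]


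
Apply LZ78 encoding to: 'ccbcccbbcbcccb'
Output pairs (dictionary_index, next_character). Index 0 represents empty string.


LZ78 encoding steps:
Dictionary: {0: ''}
Step 1: w='' (idx 0), next='c' -> output (0, 'c'), add 'c' as idx 1
Step 2: w='c' (idx 1), next='b' -> output (1, 'b'), add 'cb' as idx 2
Step 3: w='c' (idx 1), next='c' -> output (1, 'c'), add 'cc' as idx 3
Step 4: w='cb' (idx 2), next='b' -> output (2, 'b'), add 'cbb' as idx 4
Step 5: w='cb' (idx 2), next='c' -> output (2, 'c'), add 'cbc' as idx 5
Step 6: w='cc' (idx 3), next='b' -> output (3, 'b'), add 'ccb' as idx 6


Encoded: [(0, 'c'), (1, 'b'), (1, 'c'), (2, 'b'), (2, 'c'), (3, 'b')]


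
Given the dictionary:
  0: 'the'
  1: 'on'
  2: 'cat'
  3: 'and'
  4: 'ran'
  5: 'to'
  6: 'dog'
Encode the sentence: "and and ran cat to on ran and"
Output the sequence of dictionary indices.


Look up each word in the dictionary:
  'and' -> 3
  'and' -> 3
  'ran' -> 4
  'cat' -> 2
  'to' -> 5
  'on' -> 1
  'ran' -> 4
  'and' -> 3

Encoded: [3, 3, 4, 2, 5, 1, 4, 3]


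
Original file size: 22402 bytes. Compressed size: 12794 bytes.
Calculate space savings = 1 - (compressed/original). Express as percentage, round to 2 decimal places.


ratio = compressed/original = 12794/22402 = 0.57111
savings = 1 - ratio = 1 - 0.57111 = 0.42889
as a percentage: 0.42889 * 100 = 42.89%

Space savings = 1 - 12794/22402 = 42.89%


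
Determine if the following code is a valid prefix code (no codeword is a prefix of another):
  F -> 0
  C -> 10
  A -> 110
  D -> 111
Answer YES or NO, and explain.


Checking each pair (does one codeword prefix another?):
  F='0' vs C='10': no prefix
  F='0' vs A='110': no prefix
  F='0' vs D='111': no prefix
  C='10' vs F='0': no prefix
  C='10' vs A='110': no prefix
  C='10' vs D='111': no prefix
  A='110' vs F='0': no prefix
  A='110' vs C='10': no prefix
  A='110' vs D='111': no prefix
  D='111' vs F='0': no prefix
  D='111' vs C='10': no prefix
  D='111' vs A='110': no prefix
No violation found over all pairs.

YES -- this is a valid prefix code. No codeword is a prefix of any other codeword.


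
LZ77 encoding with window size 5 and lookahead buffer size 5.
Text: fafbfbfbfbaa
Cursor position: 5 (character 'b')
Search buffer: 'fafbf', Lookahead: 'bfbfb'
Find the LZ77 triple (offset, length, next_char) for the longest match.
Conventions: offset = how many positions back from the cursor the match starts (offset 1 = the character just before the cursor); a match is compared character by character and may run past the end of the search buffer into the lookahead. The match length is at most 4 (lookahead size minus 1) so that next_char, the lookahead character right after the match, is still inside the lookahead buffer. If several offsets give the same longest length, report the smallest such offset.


Try each offset into the search buffer:
  offset=1 (pos 4, char 'f'): match length 0
  offset=2 (pos 3, char 'b'): match length 4
  offset=3 (pos 2, char 'f'): match length 0
  offset=4 (pos 1, char 'a'): match length 0
  offset=5 (pos 0, char 'f'): match length 0
Longest match has length 4 at offset 2.
next_char = character at position 5 + 4 = 9 -> 'b'

Best match: offset=2, length=4 (matching 'bfbf' starting at position 3)
LZ77 triple: (2, 4, 'b')


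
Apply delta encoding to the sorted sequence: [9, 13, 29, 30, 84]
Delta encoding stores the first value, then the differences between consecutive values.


First value: 9
Deltas:
  13 - 9 = 4
  29 - 13 = 16
  30 - 29 = 1
  84 - 30 = 54


Delta encoded: [9, 4, 16, 1, 54]


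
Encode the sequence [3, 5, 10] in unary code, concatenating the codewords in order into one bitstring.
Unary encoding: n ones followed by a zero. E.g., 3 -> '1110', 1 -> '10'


Encode each number as n ones followed by a terminating 0:
  3 -> 1110 (4 bits)
  5 -> 111110 (6 bits)
  10 -> 11111111110 (11 bits)
Total length = 4 + 6 + 11 = 21 bits.

Unary([3, 5, 10]) = 111011111011111111110 (21 bits)


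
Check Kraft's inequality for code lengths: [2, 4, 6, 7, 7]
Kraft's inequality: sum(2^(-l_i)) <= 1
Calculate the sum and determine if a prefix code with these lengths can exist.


Sum = 2^(-2) + 2^(-4) + 2^(-6) + 2^(-7) + 2^(-7)
    = 0.25 + 0.0625 + 0.015625 + 0.0078125 + 0.0078125
    = 44/128 = 0.34375
Since 0.34375 <= 1, Kraft's inequality IS satisfied.
A prefix code with these lengths CAN exist.

Kraft sum = 0.34375. Satisfied.


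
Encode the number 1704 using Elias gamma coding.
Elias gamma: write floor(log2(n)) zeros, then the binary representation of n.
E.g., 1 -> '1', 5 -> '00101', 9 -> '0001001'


num_bits = floor(log2(1704)) + 1 = 11
leading_zeros = num_bits - 1 = 10
binary(1704) = 11010101000

Elias gamma(1704) = '0000000000' + '11010101000' = 000000000011010101000 (21 bits)


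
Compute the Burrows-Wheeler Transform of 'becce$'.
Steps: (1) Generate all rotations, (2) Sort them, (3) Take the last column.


Rotations (sorted):
  0: $becce -> last char: e
  1: becce$ -> last char: $
  2: cce$be -> last char: e
  3: ce$bec -> last char: c
  4: e$becc -> last char: c
  5: ecce$b -> last char: b


BWT = e$eccb


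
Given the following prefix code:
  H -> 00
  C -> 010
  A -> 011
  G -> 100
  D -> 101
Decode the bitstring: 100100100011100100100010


Decoding step by step:
Bits 100 -> G
Bits 100 -> G
Bits 100 -> G
Bits 011 -> A
Bits 100 -> G
Bits 100 -> G
Bits 100 -> G
Bits 010 -> C


Decoded message: GGGAGGGC


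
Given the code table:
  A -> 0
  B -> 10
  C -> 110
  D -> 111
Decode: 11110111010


Decoding:
111 -> D
10 -> B
111 -> D
0 -> A
10 -> B


Result: DBDAB


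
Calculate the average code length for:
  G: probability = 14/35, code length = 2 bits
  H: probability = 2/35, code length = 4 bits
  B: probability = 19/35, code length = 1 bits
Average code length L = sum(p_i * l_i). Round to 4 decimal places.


Weighted contributions p_i * l_i:
  G: (14/35) * 2 = 28/35
  H: (2/35) * 4 = 8/35
  B: (19/35) * 1 = 19/35
Sum = (28 + 8 + 19)/35 = 55/35

L = 55/35 = 1.5714 bits/symbol


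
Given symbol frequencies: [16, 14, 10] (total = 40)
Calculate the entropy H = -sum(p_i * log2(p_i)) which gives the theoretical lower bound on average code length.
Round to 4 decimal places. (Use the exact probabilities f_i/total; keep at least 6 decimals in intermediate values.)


Per-symbol terms -p_i * log2(p_i) with p_i = f_i/40:
  p = 16/40 = 0.400000: log2(p) = -1.321928, -p*log2(p) = 0.528771
  p = 14/40 = 0.350000: log2(p) = -1.514573, -p*log2(p) = 0.530101
  p = 10/40 = 0.250000: log2(p) = -2.000000, -p*log2(p) = 0.500000
H = 0.528771 + 0.530101 + 0.500000 = 1.558872

H = 1.5589 bits/symbol


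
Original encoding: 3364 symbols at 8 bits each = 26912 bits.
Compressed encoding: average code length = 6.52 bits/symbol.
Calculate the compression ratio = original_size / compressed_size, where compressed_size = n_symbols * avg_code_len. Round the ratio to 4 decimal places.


original_size = n_symbols * orig_bits = 3364 * 8 = 26912 bits
compressed_size = n_symbols * avg_code_len = 3364 * 6.52 = 21933.28 bits
ratio = original_size / compressed_size = 26912 / 21933.28 = 1.227

Compression ratio = 1.227


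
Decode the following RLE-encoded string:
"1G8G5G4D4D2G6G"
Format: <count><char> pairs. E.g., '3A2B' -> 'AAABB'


Expanding each <count><char> pair:
  1G -> 'G'
  8G -> 'GGGGGGGG'
  5G -> 'GGGGG'
  4D -> 'DDDD'
  4D -> 'DDDD'
  2G -> 'GG'
  6G -> 'GGGGGG'

Decoded = GGGGGGGGGGGGGGDDDDDDDDGGGGGGGG


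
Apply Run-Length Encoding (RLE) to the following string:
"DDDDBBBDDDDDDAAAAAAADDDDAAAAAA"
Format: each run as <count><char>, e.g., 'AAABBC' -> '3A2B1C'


Scanning runs left to right:
  i=0: run of 'D' x 4 -> '4D'
  i=4: run of 'B' x 3 -> '3B'
  i=7: run of 'D' x 6 -> '6D'
  i=13: run of 'A' x 7 -> '7A'
  i=20: run of 'D' x 4 -> '4D'
  i=24: run of 'A' x 6 -> '6A'

RLE = 4D3B6D7A4D6A


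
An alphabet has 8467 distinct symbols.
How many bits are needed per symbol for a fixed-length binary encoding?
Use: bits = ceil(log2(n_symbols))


log2(8467) = 13.0476
Bracket: 2^13 = 8192 < 8467 <= 2^14 = 16384
So ceil(log2(8467)) = 14

bits = ceil(log2(8467)) = ceil(13.0476) = 14 bits


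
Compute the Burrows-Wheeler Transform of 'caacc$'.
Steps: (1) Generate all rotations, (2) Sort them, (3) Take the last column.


Rotations (sorted):
  0: $caacc -> last char: c
  1: aacc$c -> last char: c
  2: acc$ca -> last char: a
  3: c$caac -> last char: c
  4: caacc$ -> last char: $
  5: cc$caa -> last char: a


BWT = ccac$a


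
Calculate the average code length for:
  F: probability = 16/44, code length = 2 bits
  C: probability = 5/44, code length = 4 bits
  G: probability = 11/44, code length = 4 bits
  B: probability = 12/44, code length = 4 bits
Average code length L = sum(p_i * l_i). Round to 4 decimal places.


Weighted contributions p_i * l_i:
  F: (16/44) * 2 = 32/44
  C: (5/44) * 4 = 20/44
  G: (11/44) * 4 = 44/44
  B: (12/44) * 4 = 48/44
Sum = (32 + 20 + 44 + 48)/44 = 144/44

L = 144/44 = 3.2727 bits/symbol


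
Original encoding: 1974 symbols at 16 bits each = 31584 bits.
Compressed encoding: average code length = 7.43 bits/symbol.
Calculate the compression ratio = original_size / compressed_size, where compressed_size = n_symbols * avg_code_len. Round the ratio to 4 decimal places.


original_size = n_symbols * orig_bits = 1974 * 16 = 31584 bits
compressed_size = n_symbols * avg_code_len = 1974 * 7.43 = 14666.82 bits
ratio = original_size / compressed_size = 31584 / 14666.82 = 2.1534

Compression ratio = 2.1534


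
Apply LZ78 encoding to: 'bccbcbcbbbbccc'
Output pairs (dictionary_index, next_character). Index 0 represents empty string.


LZ78 encoding steps:
Dictionary: {0: ''}
Step 1: w='' (idx 0), next='b' -> output (0, 'b'), add 'b' as idx 1
Step 2: w='' (idx 0), next='c' -> output (0, 'c'), add 'c' as idx 2
Step 3: w='c' (idx 2), next='b' -> output (2, 'b'), add 'cb' as idx 3
Step 4: w='cb' (idx 3), next='c' -> output (3, 'c'), add 'cbc' as idx 4
Step 5: w='b' (idx 1), next='b' -> output (1, 'b'), add 'bb' as idx 5
Step 6: w='bb' (idx 5), next='c' -> output (5, 'c'), add 'bbc' as idx 6
Step 7: w='c' (idx 2), next='c' -> output (2, 'c'), add 'cc' as idx 7


Encoded: [(0, 'b'), (0, 'c'), (2, 'b'), (3, 'c'), (1, 'b'), (5, 'c'), (2, 'c')]


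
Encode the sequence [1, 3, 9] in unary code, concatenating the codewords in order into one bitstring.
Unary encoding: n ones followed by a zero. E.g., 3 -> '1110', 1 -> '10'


Encode each number as n ones followed by a terminating 0:
  1 -> 10 (2 bits)
  3 -> 1110 (4 bits)
  9 -> 1111111110 (10 bits)
Total length = 2 + 4 + 10 = 16 bits.

Unary([1, 3, 9]) = 1011101111111110 (16 bits)


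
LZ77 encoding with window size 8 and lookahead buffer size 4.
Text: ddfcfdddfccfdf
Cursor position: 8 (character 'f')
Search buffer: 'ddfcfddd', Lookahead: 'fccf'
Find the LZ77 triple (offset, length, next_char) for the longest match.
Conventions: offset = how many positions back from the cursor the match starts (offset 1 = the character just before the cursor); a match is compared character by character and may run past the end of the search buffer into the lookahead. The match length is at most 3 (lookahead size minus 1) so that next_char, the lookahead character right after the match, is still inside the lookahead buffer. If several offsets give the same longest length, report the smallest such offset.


Try each offset into the search buffer:
  offset=1 (pos 7, char 'd'): match length 0
  offset=2 (pos 6, char 'd'): match length 0
  offset=3 (pos 5, char 'd'): match length 0
  offset=4 (pos 4, char 'f'): match length 1
  offset=5 (pos 3, char 'c'): match length 0
  offset=6 (pos 2, char 'f'): match length 2
  offset=7 (pos 1, char 'd'): match length 0
  offset=8 (pos 0, char 'd'): match length 0
Longest match has length 2 at offset 6.
next_char = character at position 8 + 2 = 10 -> 'c'

Best match: offset=6, length=2 (matching 'fc' starting at position 2)
LZ77 triple: (6, 2, 'c')


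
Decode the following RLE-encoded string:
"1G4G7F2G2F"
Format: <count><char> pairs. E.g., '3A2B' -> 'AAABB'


Expanding each <count><char> pair:
  1G -> 'G'
  4G -> 'GGGG'
  7F -> 'FFFFFFF'
  2G -> 'GG'
  2F -> 'FF'

Decoded = GGGGGFFFFFFFGGFF


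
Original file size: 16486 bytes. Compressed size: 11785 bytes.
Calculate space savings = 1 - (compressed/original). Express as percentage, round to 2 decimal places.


ratio = compressed/original = 11785/16486 = 0.714849
savings = 1 - ratio = 1 - 0.714849 = 0.285151
as a percentage: 0.285151 * 100 = 28.52%

Space savings = 1 - 11785/16486 = 28.52%


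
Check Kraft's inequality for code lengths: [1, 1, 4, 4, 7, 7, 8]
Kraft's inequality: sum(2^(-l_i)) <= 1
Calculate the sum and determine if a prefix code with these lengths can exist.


Sum = 2^(-1) + 2^(-1) + 2^(-4) + 2^(-4) + 2^(-7) + 2^(-7) + 2^(-8)
    = 0.5 + 0.5 + 0.0625 + 0.0625 + 0.0078125 + 0.0078125 + 0.00390625
    = 293/256 = 1.14453125
Since 1.14453125 > 1, Kraft's inequality is NOT satisfied.
A prefix code with these lengths CANNOT exist.

Kraft sum = 1.14453125. Not satisfied.


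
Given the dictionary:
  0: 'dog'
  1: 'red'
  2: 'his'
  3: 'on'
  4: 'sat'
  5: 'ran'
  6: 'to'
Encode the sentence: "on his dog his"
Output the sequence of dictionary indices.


Look up each word in the dictionary:
  'on' -> 3
  'his' -> 2
  'dog' -> 0
  'his' -> 2

Encoded: [3, 2, 0, 2]


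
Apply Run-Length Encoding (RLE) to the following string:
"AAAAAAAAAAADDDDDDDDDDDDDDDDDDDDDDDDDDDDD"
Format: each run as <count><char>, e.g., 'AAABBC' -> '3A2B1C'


Scanning runs left to right:
  i=0: run of 'A' x 11 -> '11A'
  i=11: run of 'D' x 29 -> '29D'

RLE = 11A29D


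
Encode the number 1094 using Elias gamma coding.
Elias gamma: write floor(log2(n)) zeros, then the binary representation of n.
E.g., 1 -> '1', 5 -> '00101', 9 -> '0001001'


num_bits = floor(log2(1094)) + 1 = 11
leading_zeros = num_bits - 1 = 10
binary(1094) = 10001000110

Elias gamma(1094) = '0000000000' + '10001000110' = 000000000010001000110 (21 bits)


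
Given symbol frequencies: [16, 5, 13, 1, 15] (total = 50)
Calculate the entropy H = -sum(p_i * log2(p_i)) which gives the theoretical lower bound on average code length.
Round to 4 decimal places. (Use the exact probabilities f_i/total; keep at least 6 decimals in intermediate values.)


Per-symbol terms -p_i * log2(p_i) with p_i = f_i/50:
  p = 16/50 = 0.320000: log2(p) = -1.643856, -p*log2(p) = 0.526034
  p = 5/50 = 0.100000: log2(p) = -3.321928, -p*log2(p) = 0.332193
  p = 13/50 = 0.260000: log2(p) = -1.943416, -p*log2(p) = 0.505288
  p = 1/50 = 0.020000: log2(p) = -5.643856, -p*log2(p) = 0.112877
  p = 15/50 = 0.300000: log2(p) = -1.736966, -p*log2(p) = 0.521090
H = 0.526034 + 0.332193 + 0.505288 + 0.112877 + 0.521090 = 1.997482

H = 1.9975 bits/symbol


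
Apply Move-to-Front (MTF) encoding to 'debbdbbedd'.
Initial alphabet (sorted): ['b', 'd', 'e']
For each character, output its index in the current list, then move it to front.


MTF encoding:
'd': index 1 in ['b', 'd', 'e'] -> ['d', 'b', 'e']
'e': index 2 in ['d', 'b', 'e'] -> ['e', 'd', 'b']
'b': index 2 in ['e', 'd', 'b'] -> ['b', 'e', 'd']
'b': index 0 in ['b', 'e', 'd'] -> ['b', 'e', 'd']
'd': index 2 in ['b', 'e', 'd'] -> ['d', 'b', 'e']
'b': index 1 in ['d', 'b', 'e'] -> ['b', 'd', 'e']
'b': index 0 in ['b', 'd', 'e'] -> ['b', 'd', 'e']
'e': index 2 in ['b', 'd', 'e'] -> ['e', 'b', 'd']
'd': index 2 in ['e', 'b', 'd'] -> ['d', 'e', 'b']
'd': index 0 in ['d', 'e', 'b'] -> ['d', 'e', 'b']


Output: [1, 2, 2, 0, 2, 1, 0, 2, 2, 0]


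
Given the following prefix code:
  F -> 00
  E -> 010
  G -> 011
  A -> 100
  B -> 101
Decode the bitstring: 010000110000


Decoding step by step:
Bits 010 -> E
Bits 00 -> F
Bits 011 -> G
Bits 00 -> F
Bits 00 -> F


Decoded message: EFGFF


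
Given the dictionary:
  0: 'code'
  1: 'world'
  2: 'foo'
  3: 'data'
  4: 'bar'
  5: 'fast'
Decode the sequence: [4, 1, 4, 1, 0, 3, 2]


Look up each index in the dictionary:
  4 -> 'bar'
  1 -> 'world'
  4 -> 'bar'
  1 -> 'world'
  0 -> 'code'
  3 -> 'data'
  2 -> 'foo'

Decoded: "bar world bar world code data foo"


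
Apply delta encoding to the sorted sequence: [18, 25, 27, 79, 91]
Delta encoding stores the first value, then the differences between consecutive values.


First value: 18
Deltas:
  25 - 18 = 7
  27 - 25 = 2
  79 - 27 = 52
  91 - 79 = 12


Delta encoded: [18, 7, 2, 52, 12]


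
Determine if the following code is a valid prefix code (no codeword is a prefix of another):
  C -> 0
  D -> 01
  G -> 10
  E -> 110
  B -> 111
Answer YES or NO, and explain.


Checking each pair (does one codeword prefix another?):
  C='0' vs D='01': prefix -- VIOLATION

NO -- this is NOT a valid prefix code. C (0) is a prefix of D (01).


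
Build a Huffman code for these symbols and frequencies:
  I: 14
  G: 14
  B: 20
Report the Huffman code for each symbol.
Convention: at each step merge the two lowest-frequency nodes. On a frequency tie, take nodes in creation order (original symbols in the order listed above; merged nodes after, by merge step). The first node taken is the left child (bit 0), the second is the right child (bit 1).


Huffman tree construction:
Step 1: Merge I(14) + G(14) = 28
Step 2: Merge B(20) + (I+G)(28) = 48
Read each symbol's code off the tree from the root (left child = 0, right child = 1).

Codes:
  I: 10 (length 2)
  G: 11 (length 2)
  B: 0 (length 1)
Average code length: 76/48 = 1.5833 bits/symbol


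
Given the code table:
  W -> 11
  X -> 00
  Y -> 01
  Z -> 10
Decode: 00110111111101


Decoding:
00 -> X
11 -> W
01 -> Y
11 -> W
11 -> W
11 -> W
01 -> Y


Result: XWYWWWY


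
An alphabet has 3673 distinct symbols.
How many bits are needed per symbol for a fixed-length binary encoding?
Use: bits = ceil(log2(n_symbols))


log2(3673) = 11.8427
Bracket: 2^11 = 2048 < 3673 <= 2^12 = 4096
So ceil(log2(3673)) = 12

bits = ceil(log2(3673)) = ceil(11.8427) = 12 bits


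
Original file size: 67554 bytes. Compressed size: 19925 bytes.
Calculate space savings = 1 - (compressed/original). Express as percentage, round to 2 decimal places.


ratio = compressed/original = 19925/67554 = 0.294949
savings = 1 - ratio = 1 - 0.294949 = 0.705051
as a percentage: 0.705051 * 100 = 70.51%

Space savings = 1 - 19925/67554 = 70.51%


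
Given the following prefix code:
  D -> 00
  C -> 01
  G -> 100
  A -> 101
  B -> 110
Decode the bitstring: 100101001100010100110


Decoding step by step:
Bits 100 -> G
Bits 101 -> A
Bits 00 -> D
Bits 110 -> B
Bits 00 -> D
Bits 101 -> A
Bits 00 -> D
Bits 110 -> B


Decoded message: GADBDADB


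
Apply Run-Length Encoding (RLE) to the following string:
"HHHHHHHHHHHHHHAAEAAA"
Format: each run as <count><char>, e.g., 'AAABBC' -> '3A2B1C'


Scanning runs left to right:
  i=0: run of 'H' x 14 -> '14H'
  i=14: run of 'A' x 2 -> '2A'
  i=16: run of 'E' x 1 -> '1E'
  i=17: run of 'A' x 3 -> '3A'

RLE = 14H2A1E3A


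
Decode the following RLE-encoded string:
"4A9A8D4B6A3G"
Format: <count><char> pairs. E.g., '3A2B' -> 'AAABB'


Expanding each <count><char> pair:
  4A -> 'AAAA'
  9A -> 'AAAAAAAAA'
  8D -> 'DDDDDDDD'
  4B -> 'BBBB'
  6A -> 'AAAAAA'
  3G -> 'GGG'

Decoded = AAAAAAAAAAAAADDDDDDDDBBBBAAAAAAGGG


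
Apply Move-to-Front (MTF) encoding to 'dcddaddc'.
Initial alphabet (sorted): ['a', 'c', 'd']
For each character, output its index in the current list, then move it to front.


MTF encoding:
'd': index 2 in ['a', 'c', 'd'] -> ['d', 'a', 'c']
'c': index 2 in ['d', 'a', 'c'] -> ['c', 'd', 'a']
'd': index 1 in ['c', 'd', 'a'] -> ['d', 'c', 'a']
'd': index 0 in ['d', 'c', 'a'] -> ['d', 'c', 'a']
'a': index 2 in ['d', 'c', 'a'] -> ['a', 'd', 'c']
'd': index 1 in ['a', 'd', 'c'] -> ['d', 'a', 'c']
'd': index 0 in ['d', 'a', 'c'] -> ['d', 'a', 'c']
'c': index 2 in ['d', 'a', 'c'] -> ['c', 'd', 'a']


Output: [2, 2, 1, 0, 2, 1, 0, 2]


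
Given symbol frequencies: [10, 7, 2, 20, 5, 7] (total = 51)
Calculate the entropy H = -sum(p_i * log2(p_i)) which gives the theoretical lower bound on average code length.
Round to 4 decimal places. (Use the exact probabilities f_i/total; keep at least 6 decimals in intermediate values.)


Per-symbol terms -p_i * log2(p_i) with p_i = f_i/51:
  p = 10/51 = 0.196078: log2(p) = -2.350497, -p*log2(p) = 0.460882
  p = 7/51 = 0.137255: log2(p) = -2.865070, -p*log2(p) = 0.393245
  p = 2/51 = 0.039216: log2(p) = -4.672425, -p*log2(p) = 0.183232
  p = 20/51 = 0.392157: log2(p) = -1.350497, -p*log2(p) = 0.529607
  p = 5/51 = 0.098039: log2(p) = -3.350497, -p*log2(p) = 0.328480
  p = 7/51 = 0.137255: log2(p) = -2.865070, -p*log2(p) = 0.393245
H = 0.460882 + 0.393245 + 0.183232 + 0.529607 + 0.328480 + 0.393245 = 2.288691

H = 2.2887 bits/symbol


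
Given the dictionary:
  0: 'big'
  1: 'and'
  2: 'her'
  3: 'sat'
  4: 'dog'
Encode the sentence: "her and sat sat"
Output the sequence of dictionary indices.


Look up each word in the dictionary:
  'her' -> 2
  'and' -> 1
  'sat' -> 3
  'sat' -> 3

Encoded: [2, 1, 3, 3]


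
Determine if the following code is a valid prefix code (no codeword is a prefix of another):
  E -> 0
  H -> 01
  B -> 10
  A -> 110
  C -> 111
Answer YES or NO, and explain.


Checking each pair (does one codeword prefix another?):
  E='0' vs H='01': prefix -- VIOLATION

NO -- this is NOT a valid prefix code. E (0) is a prefix of H (01).


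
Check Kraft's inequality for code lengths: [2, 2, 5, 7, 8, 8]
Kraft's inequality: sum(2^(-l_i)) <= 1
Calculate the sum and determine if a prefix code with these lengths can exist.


Sum = 2^(-2) + 2^(-2) + 2^(-5) + 2^(-7) + 2^(-8) + 2^(-8)
    = 0.25 + 0.25 + 0.03125 + 0.0078125 + 0.00390625 + 0.00390625
    = 140/256 = 0.546875
Since 0.546875 <= 1, Kraft's inequality IS satisfied.
A prefix code with these lengths CAN exist.

Kraft sum = 0.546875. Satisfied.


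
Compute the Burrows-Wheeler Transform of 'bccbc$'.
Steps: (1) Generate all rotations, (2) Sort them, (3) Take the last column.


Rotations (sorted):
  0: $bccbc -> last char: c
  1: bc$bcc -> last char: c
  2: bccbc$ -> last char: $
  3: c$bccb -> last char: b
  4: cbc$bc -> last char: c
  5: ccbc$b -> last char: b


BWT = cc$bcb


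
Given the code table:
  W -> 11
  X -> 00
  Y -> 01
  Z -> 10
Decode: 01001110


Decoding:
01 -> Y
00 -> X
11 -> W
10 -> Z


Result: YXWZ


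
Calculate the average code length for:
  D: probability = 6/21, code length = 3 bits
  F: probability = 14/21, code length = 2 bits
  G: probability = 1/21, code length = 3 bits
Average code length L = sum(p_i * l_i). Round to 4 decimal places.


Weighted contributions p_i * l_i:
  D: (6/21) * 3 = 18/21
  F: (14/21) * 2 = 28/21
  G: (1/21) * 3 = 3/21
Sum = (18 + 28 + 3)/21 = 49/21

L = 49/21 = 2.3333 bits/symbol


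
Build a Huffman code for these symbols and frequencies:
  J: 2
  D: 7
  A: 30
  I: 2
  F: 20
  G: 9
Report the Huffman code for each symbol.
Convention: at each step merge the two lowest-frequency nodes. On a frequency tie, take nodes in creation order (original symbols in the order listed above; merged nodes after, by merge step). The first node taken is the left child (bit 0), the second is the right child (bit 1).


Huffman tree construction:
Step 1: Merge J(2) + I(2) = 4
Step 2: Merge (J+I)(4) + D(7) = 11
Step 3: Merge G(9) + ((J+I)+D)(11) = 20
Step 4: Merge F(20) + (G+((J+I)+D))(20) = 40
Step 5: Merge A(30) + (F+(G+((J+I)+D)))(40) = 70
Read each symbol's code off the tree from the root (left child = 0, right child = 1).

Codes:
  J: 11100 (length 5)
  D: 1111 (length 4)
  A: 0 (length 1)
  I: 11101 (length 5)
  F: 10 (length 2)
  G: 110 (length 3)
Average code length: 145/70 = 2.0714 bits/symbol


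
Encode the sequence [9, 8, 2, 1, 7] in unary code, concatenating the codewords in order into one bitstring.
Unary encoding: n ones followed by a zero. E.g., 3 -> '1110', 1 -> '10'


Encode each number as n ones followed by a terminating 0:
  9 -> 1111111110 (10 bits)
  8 -> 111111110 (9 bits)
  2 -> 110 (3 bits)
  1 -> 10 (2 bits)
  7 -> 11111110 (8 bits)
Total length = 10 + 9 + 3 + 2 + 8 = 32 bits.

Unary([9, 8, 2, 1, 7]) = 11111111101111111101101011111110 (32 bits)


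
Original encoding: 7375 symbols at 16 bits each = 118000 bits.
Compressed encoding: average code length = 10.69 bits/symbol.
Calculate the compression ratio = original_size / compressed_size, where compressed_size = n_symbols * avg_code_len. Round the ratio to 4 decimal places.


original_size = n_symbols * orig_bits = 7375 * 16 = 118000 bits
compressed_size = n_symbols * avg_code_len = 7375 * 10.69 = 78838.75 bits
ratio = original_size / compressed_size = 118000 / 78838.75 = 1.4967

Compression ratio = 1.4967


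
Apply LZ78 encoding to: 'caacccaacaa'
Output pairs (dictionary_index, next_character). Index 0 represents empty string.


LZ78 encoding steps:
Dictionary: {0: ''}
Step 1: w='' (idx 0), next='c' -> output (0, 'c'), add 'c' as idx 1
Step 2: w='' (idx 0), next='a' -> output (0, 'a'), add 'a' as idx 2
Step 3: w='a' (idx 2), next='c' -> output (2, 'c'), add 'ac' as idx 3
Step 4: w='c' (idx 1), next='c' -> output (1, 'c'), add 'cc' as idx 4
Step 5: w='a' (idx 2), next='a' -> output (2, 'a'), add 'aa' as idx 5
Step 6: w='c' (idx 1), next='a' -> output (1, 'a'), add 'ca' as idx 6
Step 7: w='a' (idx 2), end of input -> output (2, '')


Encoded: [(0, 'c'), (0, 'a'), (2, 'c'), (1, 'c'), (2, 'a'), (1, 'a'), (2, '')]


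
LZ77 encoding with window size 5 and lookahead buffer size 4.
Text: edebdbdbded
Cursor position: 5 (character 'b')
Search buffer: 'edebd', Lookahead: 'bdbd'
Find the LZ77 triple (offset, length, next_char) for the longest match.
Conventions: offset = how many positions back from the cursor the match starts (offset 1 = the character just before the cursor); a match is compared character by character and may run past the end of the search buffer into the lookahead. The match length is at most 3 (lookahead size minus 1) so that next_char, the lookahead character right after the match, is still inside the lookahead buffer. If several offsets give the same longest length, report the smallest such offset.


Try each offset into the search buffer:
  offset=1 (pos 4, char 'd'): match length 0
  offset=2 (pos 3, char 'b'): match length 3
  offset=3 (pos 2, char 'e'): match length 0
  offset=4 (pos 1, char 'd'): match length 0
  offset=5 (pos 0, char 'e'): match length 0
Longest match has length 3 at offset 2.
next_char = character at position 5 + 3 = 8 -> 'd'

Best match: offset=2, length=3 (matching 'bdb' starting at position 3)
LZ77 triple: (2, 3, 'd')


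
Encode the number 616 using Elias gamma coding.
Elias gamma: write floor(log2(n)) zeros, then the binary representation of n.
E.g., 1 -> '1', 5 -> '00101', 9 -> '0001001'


num_bits = floor(log2(616)) + 1 = 10
leading_zeros = num_bits - 1 = 9
binary(616) = 1001101000

Elias gamma(616) = '000000000' + '1001101000' = 0000000001001101000 (19 bits)


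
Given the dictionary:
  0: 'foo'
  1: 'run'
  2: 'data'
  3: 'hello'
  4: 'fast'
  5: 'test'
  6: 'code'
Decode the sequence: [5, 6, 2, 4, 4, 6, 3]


Look up each index in the dictionary:
  5 -> 'test'
  6 -> 'code'
  2 -> 'data'
  4 -> 'fast'
  4 -> 'fast'
  6 -> 'code'
  3 -> 'hello'

Decoded: "test code data fast fast code hello"


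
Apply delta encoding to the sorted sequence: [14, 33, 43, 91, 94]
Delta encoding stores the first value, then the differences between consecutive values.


First value: 14
Deltas:
  33 - 14 = 19
  43 - 33 = 10
  91 - 43 = 48
  94 - 91 = 3


Delta encoded: [14, 19, 10, 48, 3]


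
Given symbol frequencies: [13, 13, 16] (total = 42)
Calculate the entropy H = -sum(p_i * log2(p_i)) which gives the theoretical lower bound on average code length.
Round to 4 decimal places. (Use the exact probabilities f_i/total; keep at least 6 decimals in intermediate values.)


Per-symbol terms -p_i * log2(p_i) with p_i = f_i/42:
  p = 13/42 = 0.309524: log2(p) = -1.691878, -p*log2(p) = 0.523676
  p = 13/42 = 0.309524: log2(p) = -1.691878, -p*log2(p) = 0.523676
  p = 16/42 = 0.380952: log2(p) = -1.392317, -p*log2(p) = 0.530407
H = 0.523676 + 0.523676 + 0.530407 = 1.577759

H = 1.5778 bits/symbol


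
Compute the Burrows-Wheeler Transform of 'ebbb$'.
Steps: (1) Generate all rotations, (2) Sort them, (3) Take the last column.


Rotations (sorted):
  0: $ebbb -> last char: b
  1: b$ebb -> last char: b
  2: bb$eb -> last char: b
  3: bbb$e -> last char: e
  4: ebbb$ -> last char: $


BWT = bbbe$
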